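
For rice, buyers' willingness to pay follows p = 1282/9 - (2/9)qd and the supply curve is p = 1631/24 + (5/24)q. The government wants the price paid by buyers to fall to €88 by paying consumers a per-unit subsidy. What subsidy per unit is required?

At a buyer price of 88, quantity demanded is 641 − 4.5·88 = 245.
Sellers supply 245 only when they receive ps = 1631/24 + (5/24)·245 = 119.
s = ps − pb = 119 − 88 = 31.

Required subsidy s = €31 per unit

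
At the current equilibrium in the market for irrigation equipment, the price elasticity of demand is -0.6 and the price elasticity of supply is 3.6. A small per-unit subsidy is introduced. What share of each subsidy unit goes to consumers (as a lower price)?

Consumer share = 6/7

For a small subsidy around the equilibrium, the benefit split depends on the relative slopes, which at a point are proportional to the elasticities.
Buyer share = εs/(εs + |εd|) = 3.6/(3.6 + 0.6) = 6/7; seller share = |εd|/(εs + |εd|) = 1/7.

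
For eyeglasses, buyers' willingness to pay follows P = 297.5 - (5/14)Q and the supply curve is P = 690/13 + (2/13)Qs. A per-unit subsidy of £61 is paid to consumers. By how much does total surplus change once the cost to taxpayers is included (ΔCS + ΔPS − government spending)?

Pre-subsidy: 297.5 - (5/14)Q = 690/13 + (2/13)Q gives Q* = 1435/3 and P* = 380/3.
With the rebate, buyers effectively pay Pb = Ps − 61, where Ps is the price sellers receive.
On the curves, Pb = 297.5 - (5/14)Q and Ps = 690/13 + (2/13)Q; the wedge Ps − Pb = 61 gives 690/13 + (2/13)Q − (297.5 - (5/14)Q) = 61, so Q' = 18529/31.
Then Pb = 297.5 − (5/14)·(18529/31) = 2605/31 and Ps = 690/13 + (2/13)·(18529/31) = 4496/31.
ΔCS = ½(1435/3 + 18529/31)(380/3 − 2605/31) = 198392740/8649; ΔPS = ½(1435/3 + 18529/31)(4496/31 − 380/3) = 85461488/8649.
Government spending = 61 × 18529/31 = 1130269/31.
Net change = 198392740/8649 + 85461488/8649 − 1130269/31 = -338611/93. The loss equals the DWL triangle ½·61·11102/93.

Net change in total surplus = -338611/93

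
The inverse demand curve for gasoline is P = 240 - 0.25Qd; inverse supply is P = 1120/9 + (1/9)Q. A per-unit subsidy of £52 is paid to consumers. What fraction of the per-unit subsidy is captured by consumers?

Pre-subsidy: 240 - 0.25Q = 1120/9 + (1/9)Q gives Q* = 320 and P* = 160.
With the rebate, buyers effectively pay Pb = Ps − 52, where Ps is the price sellers receive.
On the curves, Pb = 240 - 0.25Q and Ps = 1120/9 + (1/9)Q; the wedge Ps − Pb = 52 gives 1120/9 + (1/9)Q − (240 - 0.25Q) = 52, so Q' = 464.
Then Pb = 240 − 0.25·464 = 124 and Ps = 1120/9 + (1/9)·464 = 176.
Buyers' price falls by P* − Pb = 160 − 124 = 36; sellers' price rises by Ps − P* = 176 − 160 = 16.
So consumers capture 36/52 = 9/13 of each unit of subsidy.

Consumer share = 9/13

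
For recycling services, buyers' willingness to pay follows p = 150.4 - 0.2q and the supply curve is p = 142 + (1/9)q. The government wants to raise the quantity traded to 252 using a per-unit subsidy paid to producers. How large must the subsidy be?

Required subsidy s = 70 per unit

At q = 252, from the demand curve buyers pay pb = 150.4 − 0.2·252 = 100; from the supply curve sellers need ps = 142 + (1/9)·252 = 170.
The subsidy must fill the gap: s = ps − pb = 170 − 100 = 70.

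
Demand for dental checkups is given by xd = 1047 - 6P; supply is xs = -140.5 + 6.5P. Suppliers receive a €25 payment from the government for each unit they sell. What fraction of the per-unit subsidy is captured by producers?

Producer share = 0.48

Pre-subsidy: 1047 - 6P = -140.5 + 6.5P gives P* = 95, x* = 477.
With the subsidy, sellers receive Ps = Pb + 25 for each unit, where Pb is the price buyers pay.
Supply in terms of Pb becomes xs = -140.5 + 6.5(Pb + 25) = 22 + 6.5Pb. Setting this equal to demand: 1047 - 6Pb = 22 + 6.5Pb, so Pb = 82.
Sellers receive Ps = 82 + 25 = 107; x' = 1047 − 6·82 = 555.
Buyers' price falls by P* − Pb = 95 − 82 = 13; sellers' price rises by Ps − P* = 107 − 95 = 12.
So producers capture 12/25 = 0.48 of each unit of subsidy.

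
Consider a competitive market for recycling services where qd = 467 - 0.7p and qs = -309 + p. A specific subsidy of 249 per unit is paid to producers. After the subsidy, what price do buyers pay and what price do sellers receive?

Buyers pay 310; sellers receive 559

Pre-subsidy: 467 - 0.7p = -309 + p gives p* = 7760/17, q* = 2507/17.
With the subsidy, sellers receive ps = pb + 249 for each unit, where pb is the price buyers pay.
Supply in terms of pb becomes qs = -309 + 1(pb + 249) = -60 + pb. Setting this equal to demand: 467 - 0.7pb = -60 + pb, so pb = 310.
Sellers receive ps = 310 + 249 = 559; q' = 467 − 0.7·310 = 250.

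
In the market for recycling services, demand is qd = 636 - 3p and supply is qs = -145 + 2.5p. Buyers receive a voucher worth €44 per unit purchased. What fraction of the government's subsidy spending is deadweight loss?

DWL / government spending = 1/9

Pre-subsidy: 636 - 3p = -145 + 2.5p gives p* = 142, q* = 210.
With the rebate, buyers effectively pay pb = ps − 44, where ps is the price sellers receive.
Demand in terms of ps becomes qd = 636 − 3(ps − 44) = 768 - 3ps. Setting this equal to supply: 768 - 3ps = -145 + 2.5ps, so ps = 166.
Buyers pay pb = 166 − 44 = 122; q' = -145 + 2.5·166 = 270.
ΔCS = ½(210 + 270)(142 − 122) = 4800; ΔPS = ½(210 + 270)(166 − 142) = 5760.
Government spending = 44 × 270 = 11880.
DWL = ½ × 44 × (270 − 210) = 1320; fraction = 1320 / 11880 = 1/9.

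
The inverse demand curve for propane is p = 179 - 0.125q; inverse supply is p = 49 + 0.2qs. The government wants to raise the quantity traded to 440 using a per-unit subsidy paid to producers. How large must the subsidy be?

Required subsidy s = 13 per unit

At q = 440, from the demand curve buyers pay pb = 179 − 0.125·440 = 124; from the supply curve sellers need ps = 49 + 0.2·440 = 137.
The subsidy must fill the gap: s = ps − pb = 137 − 124 = 13.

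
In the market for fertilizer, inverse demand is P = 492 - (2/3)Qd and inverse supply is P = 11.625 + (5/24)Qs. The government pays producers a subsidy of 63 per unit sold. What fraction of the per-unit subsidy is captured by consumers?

Consumer share = 16/21

Pre-subsidy: 492 - (2/3)Q = 11.625 + (5/24)Q gives Q* = 549 and P* = 126.
With the subsidy, sellers receive Ps = Pb + 63 for each unit, where Pb is the price buyers pay.
On the curves, Pb = 492 - (2/3)Q and Ps = 11.625 + (5/24)Q; the wedge Ps − Pb = 63 gives 11.625 + (5/24)Q − (492 - (2/3)Q) = 63, so Q' = 621.
Then Pb = 492 − (2/3)·621 = 78 and Ps = 11.625 + (5/24)·621 = 141.
Buyers' price falls by P* − Pb = 126 − 78 = 48; sellers' price rises by Ps − P* = 141 − 126 = 15.
So consumers capture 48/63 = 16/21 of each unit of subsidy.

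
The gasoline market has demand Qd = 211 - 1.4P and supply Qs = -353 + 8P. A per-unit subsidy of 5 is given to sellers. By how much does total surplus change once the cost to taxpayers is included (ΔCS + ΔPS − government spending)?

Net change in total surplus = -700/47

Pre-subsidy: 211 - 1.4P = -353 + 8P gives P* = 60, Q* = 127.
With the subsidy, sellers receive Ps = Pb + 5 for each unit, where Pb is the price buyers pay.
Supply in terms of Pb becomes Qs = -353 + 8(Pb + 5) = -313 + 8Pb. Setting this equal to demand: 211 - 1.4Pb = -313 + 8Pb, so Pb = 2620/47.
Sellers receive Ps = 2620/47 + 5 = 2855/47; Q' = 211 − 1.4·(2620/47) = 6249/47.
ΔCS = ½(127 + 6249/47)(60 − 2620/47) = 1221800/2209; ΔPS = ½(127 + 6249/47)(2855/47 − 60) = 213815/2209.
Government spending = 5 × 6249/47 = 31245/47.
Net change = 1221800/2209 + 213815/2209 − 31245/47 = -700/47. The loss equals the DWL triangle ½·5·280/47.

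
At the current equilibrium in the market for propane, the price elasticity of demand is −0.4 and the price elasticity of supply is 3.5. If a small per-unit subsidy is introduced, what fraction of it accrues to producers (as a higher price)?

For a small subsidy around the equilibrium, the benefit split depends on the relative slopes, which at a point are proportional to the elasticities.
Buyer share = εs/(εs + |εd|) = 3.5/(3.5 + 0.4) = 35/39; seller share = |εd|/(εs + |εd|) = 4/39.
So producers capture 4/39 of the subsidy.

Producer share = 4/39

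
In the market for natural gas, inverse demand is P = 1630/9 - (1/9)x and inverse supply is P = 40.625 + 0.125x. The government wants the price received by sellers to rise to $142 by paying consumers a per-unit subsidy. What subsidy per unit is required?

At a seller price of 142, quantity supplied is -325 + 8·142 = 811.
Buyers absorb 811 only when they pay Pb = 1630/9 − (1/9)·811 = 91.
s = Ps − Pb = 142 − 91 = 51.

Required subsidy s = $51 per unit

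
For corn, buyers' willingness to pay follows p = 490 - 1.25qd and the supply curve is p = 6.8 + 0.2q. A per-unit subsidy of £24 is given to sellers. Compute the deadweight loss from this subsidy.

Pre-subsidy: 490 - 1.25q = 6.8 + 0.2q gives q* = 9664/29 and p* = 2130/29.
With the subsidy, sellers receive ps = pb + 24 for each unit, where pb is the price buyers pay.
On the curves, pb = 490 - 1.25q and ps = 6.8 + 0.2q; the wedge ps − pb = 24 gives 6.8 + 0.2q − (490 - 1.25q) = 24, so q' = 10144/29.
Then pb = 490 − 1.25·(10144/29) = 1530/29 and ps = 6.8 + 0.2·(10144/29) = 2226/29.
The subsidy expands output by 10144/29 − 9664/29 = 480/29 past the efficient level; on those units the gap between marginal cost and willingness to pay runs from 0 up to 24.
DWL = ½ × 24 × 480/29 = 5760/29.

Deadweight loss = 5760/29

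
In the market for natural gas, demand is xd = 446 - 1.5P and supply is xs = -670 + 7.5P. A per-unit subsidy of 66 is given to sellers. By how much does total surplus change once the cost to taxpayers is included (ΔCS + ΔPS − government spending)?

Pre-subsidy: 446 - 1.5P = -670 + 7.5P gives P* = 124, x* = 260.
With the subsidy, sellers receive Ps = Pb + 66 for each unit, where Pb is the price buyers pay.
Supply in terms of Pb becomes xs = -670 + 7.5(Pb + 66) = -175 + 7.5Pb. Setting this equal to demand: 446 - 1.5Pb = -175 + 7.5Pb, so Pb = 69.
Sellers receive Ps = 69 + 66 = 135; x' = 446 − 1.5·69 = 342.5.
ΔCS = ½(260 + 342.5)(124 − 69) = 16568.75; ΔPS = ½(260 + 342.5)(135 − 124) = 3313.75.
Government spending = 66 × 342.5 = 22605.
Net change = 16568.75 + 3313.75 − 22605 = -2722.5. The loss equals the DWL triangle ½·66·82.5.

Net change in total surplus = -2722.5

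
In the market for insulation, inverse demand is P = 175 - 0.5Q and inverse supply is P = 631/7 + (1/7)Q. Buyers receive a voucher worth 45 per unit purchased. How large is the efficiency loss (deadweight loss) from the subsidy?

Pre-subsidy: 175 - 0.5Q = 631/7 + (1/7)Q gives Q* = 132 and P* = 109.
With the rebate, buyers effectively pay Pb = Ps − 45, where Ps is the price sellers receive.
On the curves, Pb = 175 - 0.5Q and Ps = 631/7 + (1/7)Q; the wedge Ps − Pb = 45 gives 631/7 + (1/7)Q − (175 - 0.5Q) = 45, so Q' = 202.
Then Pb = 175 − 0.5·202 = 74 and Ps = 631/7 + (1/7)·202 = 119.
The subsidy expands output by 202 − 132 = 70 past the efficient level; on those units the gap between marginal cost and willingness to pay runs from 0 up to 45.
DWL = ½ × 45 × 70 = 1575.

Deadweight loss = 1575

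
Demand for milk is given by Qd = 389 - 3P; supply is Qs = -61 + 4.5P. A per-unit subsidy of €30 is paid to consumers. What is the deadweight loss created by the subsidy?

Deadweight loss = €810

Pre-subsidy: 389 - 3P = -61 + 4.5P gives P* = 60, Q* = 209.
With the rebate, buyers effectively pay Pb = Ps − 30, where Ps is the price sellers receive.
Demand in terms of Ps becomes Qd = 389 − 3(Ps − 30) = 479 - 3Ps. Setting this equal to supply: 479 - 3Ps = -61 + 4.5Ps, so Ps = 72.
Buyers pay Pb = 72 − 30 = 42; Q' = -61 + 4.5·72 = 263.
The subsidy expands output by 263 − 209 = 54 past the efficient level; on those units the gap between marginal cost and willingness to pay runs from 0 up to 30.
DWL = ½ × 30 × 54 = 810.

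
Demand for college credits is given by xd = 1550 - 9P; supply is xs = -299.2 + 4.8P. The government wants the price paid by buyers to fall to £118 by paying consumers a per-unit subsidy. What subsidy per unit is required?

Required subsidy s = £46 per unit

At a buyer price of 118, quantity demanded is 1550 − 9·118 = 488.
Sellers supply 488 only when they receive Ps with -299.2 + 4.8·Ps = 488, i.e. Ps = 164.
s = Ps − Pb = 164 − 118 = 46.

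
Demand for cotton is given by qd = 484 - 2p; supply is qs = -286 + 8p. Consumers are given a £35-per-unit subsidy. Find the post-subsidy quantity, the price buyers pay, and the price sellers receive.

q' = 386; buyers pay £49; sellers receive £84

Pre-subsidy: 484 - 2p = -286 + 8p gives p* = 77, q* = 330.
With the rebate, buyers effectively pay pb = ps − 35, where ps is the price sellers receive.
Demand in terms of ps becomes qd = 484 − 2(ps − 35) = 554 - 2ps. Setting this equal to supply: 554 - 2ps = -286 + 8ps, so ps = 84.
Buyers pay pb = 84 − 35 = 49; q' = -286 + 8·84 = 386.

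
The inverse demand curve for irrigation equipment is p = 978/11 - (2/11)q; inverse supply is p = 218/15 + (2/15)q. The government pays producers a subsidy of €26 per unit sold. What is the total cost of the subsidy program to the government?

Government cost = €8281

Pre-subsidy: 978/11 - (2/11)q = 218/15 + (2/15)q gives q* = 236 and p* = 46.
With the subsidy, sellers receive ps = pb + 26 for each unit, where pb is the price buyers pay.
On the curves, pb = 978/11 - (2/11)q and ps = 218/15 + (2/15)q; the wedge ps − pb = 26 gives 218/15 + (2/15)q − (978/11 - (2/11)q) = 26, so q' = 318.5.
Then pb = 978/11 − (2/11)·318.5 = 31 and ps = 218/15 + (2/15)·318.5 = 57.
Government outlay = subsidy × quantity = 26 × 318.5 = 8281.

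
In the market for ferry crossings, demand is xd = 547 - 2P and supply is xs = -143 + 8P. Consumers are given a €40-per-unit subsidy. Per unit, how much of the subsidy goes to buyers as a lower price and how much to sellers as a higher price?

Buyers gain €32 per unit; sellers gain €8 per unit

Pre-subsidy: 547 - 2P = -143 + 8P gives P* = 69, x* = 409.
With the rebate, buyers effectively pay Pb = Ps − 40, where Ps is the price sellers receive.
Demand in terms of Ps becomes xd = 547 − 2(Ps − 40) = 627 - 2Ps. Setting this equal to supply: 627 - 2Ps = -143 + 8Ps, so Ps = 77.
Buyers pay Pb = 77 − 40 = 37; x' = -143 + 8·77 = 473.
Buyers' price falls by P* − Pb = 69 − 37 = 32; sellers' price rises by Ps − P* = 77 − 69 = 8.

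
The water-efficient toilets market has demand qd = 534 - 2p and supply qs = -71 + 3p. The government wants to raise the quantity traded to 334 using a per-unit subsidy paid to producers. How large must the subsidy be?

Required subsidy s = 35 per unit

At q = 334, invert demand for the buyer price: pb = (534 − 334)/2 = 100; invert supply for the seller price: ps = (334 − (-71))/3 = 135.
The subsidy must fill the gap: s = ps − pb = 135 − 100 = 35.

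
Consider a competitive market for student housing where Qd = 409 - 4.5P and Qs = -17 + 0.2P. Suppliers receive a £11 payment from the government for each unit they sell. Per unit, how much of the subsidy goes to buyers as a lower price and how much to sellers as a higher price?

Pre-subsidy: 409 - 4.5P = -17 + 0.2P gives P* = 4260/47, Q* = 53/47.
With the subsidy, sellers receive Ps = Pb + 11 for each unit, where Pb is the price buyers pay.
Supply in terms of Pb becomes Qs = -17 + 0.2(Pb + 11) = -14.8 + 0.2Pb. Setting this equal to demand: 409 - 4.5Pb = -14.8 + 0.2Pb, so Pb = 4238/47.
Sellers receive Ps = 4238/47 + 11 = 4755/47; Q' = 409 − 4.5·(4238/47) = 152/47.
Buyers' price falls by P* − Pb = 4260/47 − 4238/47 = 22/47; sellers' price rises by Ps − P* = 4755/47 − 4260/47 = 495/47.

Buyers gain 22/47 per unit; sellers gain 495/47 per unit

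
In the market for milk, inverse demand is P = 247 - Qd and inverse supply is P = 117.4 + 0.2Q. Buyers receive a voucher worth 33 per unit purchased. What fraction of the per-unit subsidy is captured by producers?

Pre-subsidy: 247 - Q = 117.4 + 0.2Q gives Q* = 108 and P* = 139.
With the rebate, buyers effectively pay Pb = Ps − 33, where Ps is the price sellers receive.
On the curves, Pb = 247 - Q and Ps = 117.4 + 0.2Q; the wedge Ps − Pb = 33 gives 117.4 + 0.2Q − (247 - Q) = 33, so Q' = 135.5.
Then Pb = 247 − 1·135.5 = 111.5 and Ps = 117.4 + 0.2·135.5 = 144.5.
Buyers' price falls by P* − Pb = 139 − 111.5 = 27.5; sellers' price rises by Ps − P* = 144.5 − 139 = 5.5.
So producers capture 5.5/33 = 1/6 of each unit of subsidy.

Producer share = 1/6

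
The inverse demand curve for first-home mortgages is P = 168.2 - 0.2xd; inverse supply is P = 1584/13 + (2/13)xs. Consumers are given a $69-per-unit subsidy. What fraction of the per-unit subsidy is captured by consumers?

Pre-subsidy: 168.2 - 0.2x = 1584/13 + (2/13)x gives x* = 131 and P* = 142.
With the rebate, buyers effectively pay Pb = Ps − 69, where Ps is the price sellers receive.
On the curves, Pb = 168.2 - 0.2x and Ps = 1584/13 + (2/13)x; the wedge Ps − Pb = 69 gives 1584/13 + (2/13)x − (168.2 - 0.2x) = 69, so x' = 326.
Then Pb = 168.2 − 0.2·326 = 103 and Ps = 1584/13 + (2/13)·326 = 172.
Buyers' price falls by P* − Pb = 142 − 103 = 39; sellers' price rises by Ps − P* = 172 − 142 = 30.
So consumers capture 39/69 = 13/23 of each unit of subsidy.

Consumer share = 13/23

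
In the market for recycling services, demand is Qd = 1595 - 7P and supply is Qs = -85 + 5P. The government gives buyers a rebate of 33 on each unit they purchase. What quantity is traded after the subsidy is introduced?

Q' = 711.25

Pre-subsidy: 1595 - 7P = -85 + 5P gives P* = 140, Q* = 615.
With the rebate, buyers effectively pay Pb = Ps − 33, where Ps is the price sellers receive.
Demand in terms of Ps becomes Qd = 1595 − 7(Ps − 33) = 1826 - 7Ps. Setting this equal to supply: 1826 - 7Ps = -85 + 5Ps, so Ps = 159.25.
Buyers pay Pb = 159.25 − 33 = 126.25; Q' = -85 + 5·159.25 = 711.25.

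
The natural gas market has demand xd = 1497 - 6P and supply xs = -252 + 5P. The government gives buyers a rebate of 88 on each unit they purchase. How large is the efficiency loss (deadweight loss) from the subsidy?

Deadweight loss = 10560

Pre-subsidy: 1497 - 6P = -252 + 5P gives P* = 159, x* = 543.
With the rebate, buyers effectively pay Pb = Ps − 88, where Ps is the price sellers receive.
Demand in terms of Ps becomes xd = 1497 − 6(Ps − 88) = 2025 - 6Ps. Setting this equal to supply: 2025 - 6Ps = -252 + 5Ps, so Ps = 207.
Buyers pay Pb = 207 − 88 = 119; x' = -252 + 5·207 = 783.
The subsidy expands output by 783 − 543 = 240 past the efficient level; on those units the gap between marginal cost and willingness to pay runs from 0 up to 88.
DWL = ½ × 88 × 240 = 10560.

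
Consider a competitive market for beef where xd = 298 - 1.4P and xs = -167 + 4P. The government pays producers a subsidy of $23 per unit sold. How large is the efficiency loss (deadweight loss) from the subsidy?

Deadweight loss = 7406/27

Pre-subsidy: 298 - 1.4P = -167 + 4P gives P* = 775/9, x* = 1597/9.
With the subsidy, sellers receive Ps = Pb + 23 for each unit, where Pb is the price buyers pay.
Supply in terms of Pb becomes xs = -167 + 4(Pb + 23) = -75 + 4Pb. Setting this equal to demand: 298 - 1.4Pb = -75 + 4Pb, so Pb = 1865/27.
Sellers receive Ps = 1865/27 + 23 = 2486/27; x' = 298 − 1.4·(1865/27) = 5435/27.
The subsidy expands output by 5435/27 − 1597/9 = 644/27 past the efficient level; on those units the gap between marginal cost and willingness to pay runs from 0 up to 23.
DWL = ½ × 23 × 644/27 = 7406/27.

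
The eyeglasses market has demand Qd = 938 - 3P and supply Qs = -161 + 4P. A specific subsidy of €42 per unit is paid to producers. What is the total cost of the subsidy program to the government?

Government cost = €22638

Pre-subsidy: 938 - 3P = -161 + 4P gives P* = 157, Q* = 467.
With the subsidy, sellers receive Ps = Pb + 42 for each unit, where Pb is the price buyers pay.
Supply in terms of Pb becomes Qs = -161 + 4(Pb + 42) = 7 + 4Pb. Setting this equal to demand: 938 - 3Pb = 7 + 4Pb, so Pb = 133.
Sellers receive Ps = 133 + 42 = 175; Q' = 938 − 3·133 = 539.
Government outlay = subsidy × quantity = 42 × 539 = 22638.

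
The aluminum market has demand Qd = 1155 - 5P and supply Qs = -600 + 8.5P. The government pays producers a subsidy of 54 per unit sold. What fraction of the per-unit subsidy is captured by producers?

Pre-subsidy: 1155 - 5P = -600 + 8.5P gives P* = 130, Q* = 505.
With the subsidy, sellers receive Ps = Pb + 54 for each unit, where Pb is the price buyers pay.
Supply in terms of Pb becomes Qs = -600 + 8.5(Pb + 54) = -141 + 8.5Pb. Setting this equal to demand: 1155 - 5Pb = -141 + 8.5Pb, so Pb = 96.
Sellers receive Ps = 96 + 54 = 150; Q' = 1155 − 5·96 = 675.
Buyers' price falls by P* − Pb = 130 − 96 = 34; sellers' price rises by Ps − P* = 150 − 130 = 20.
So producers capture 20/54 = 10/27 of each unit of subsidy.

Producer share = 10/27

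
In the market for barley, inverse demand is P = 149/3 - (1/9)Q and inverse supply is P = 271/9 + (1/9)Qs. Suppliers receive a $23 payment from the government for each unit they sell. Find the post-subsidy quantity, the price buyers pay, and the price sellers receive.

Pre-subsidy: 149/3 - (1/9)Q = 271/9 + (1/9)Q gives Q* = 88 and P* = 359/9.
With the subsidy, sellers receive Ps = Pb + 23 for each unit, where Pb is the price buyers pay.
On the curves, Pb = 149/3 - (1/9)Q and Ps = 271/9 + (1/9)Q; the wedge Ps − Pb = 23 gives 271/9 + (1/9)Q − (149/3 - (1/9)Q) = 23, so Q' = 191.5.
Then Pb = 149/3 − (1/9)·191.5 = 511/18 and Ps = 271/9 + (1/9)·191.5 = 925/18.

Q' = 191.5; buyers pay 511/18; sellers receive 925/18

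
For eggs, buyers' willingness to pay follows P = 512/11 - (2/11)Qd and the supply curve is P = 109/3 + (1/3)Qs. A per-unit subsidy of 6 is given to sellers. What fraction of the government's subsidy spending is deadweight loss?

Pre-subsidy: 512/11 - (2/11)Q = 109/3 + (1/3)Q gives Q* = 337/17 and P* = 730/17.
With the subsidy, sellers receive Ps = Pb + 6 for each unit, where Pb is the price buyers pay.
On the curves, Pb = 512/11 - (2/11)Q and Ps = 109/3 + (1/3)Q; the wedge Ps − Pb = 6 gives 109/3 + (1/3)Q − (512/11 - (2/11)Q) = 6, so Q' = 535/17.
Then Pb = 512/11 − (2/11)·(535/17) = 694/17 and Ps = 109/3 + (1/3)·(535/17) = 796/17.
ΔCS = ½(337/17 + 535/17)(730/17 − 694/17) = 15696/289; ΔPS = ½(337/17 + 535/17)(796/17 − 730/17) = 28776/289.
Government spending = 6 × 535/17 = 3210/17.
DWL = ½ × 6 × (535/17 − 337/17) = 594/17; fraction = (594/17) / (3210/17) = 99/535.

DWL / government spending = 99/535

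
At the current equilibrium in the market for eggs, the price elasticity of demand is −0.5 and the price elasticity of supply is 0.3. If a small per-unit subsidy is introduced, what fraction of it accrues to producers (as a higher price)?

For a small subsidy around the equilibrium, the benefit split depends on the relative slopes, which at a point are proportional to the elasticities.
Buyer share = εs/(εs + |εd|) = 0.3/(0.3 + 0.5) = 0.375; seller share = |εd|/(εs + |εd|) = 0.625.
So producers capture 0.625 of the subsidy.

Producer share = 0.625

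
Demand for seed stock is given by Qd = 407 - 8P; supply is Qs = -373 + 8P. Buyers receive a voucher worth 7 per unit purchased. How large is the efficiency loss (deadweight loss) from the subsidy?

Deadweight loss = 98

Pre-subsidy: 407 - 8P = -373 + 8P gives P* = 48.75, Q* = 17.
With the rebate, buyers effectively pay Pb = Ps − 7, where Ps is the price sellers receive.
Demand in terms of Ps becomes Qd = 407 − 8(Ps − 7) = 463 - 8Ps. Setting this equal to supply: 463 - 8Ps = -373 + 8Ps, so Ps = 52.25.
Buyers pay Pb = 52.25 − 7 = 45.25; Q' = -373 + 8·52.25 = 45.
The subsidy expands output by 45 − 17 = 28 past the efficient level; on those units the gap between marginal cost and willingness to pay runs from 0 up to 7.
DWL = ½ × 7 × 28 = 98.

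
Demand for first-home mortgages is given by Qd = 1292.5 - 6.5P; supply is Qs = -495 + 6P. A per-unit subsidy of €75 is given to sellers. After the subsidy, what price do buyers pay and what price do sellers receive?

Buyers pay €107; sellers receive €182

Pre-subsidy: 1292.5 - 6.5P = -495 + 6P gives P* = 143, Q* = 363.
With the subsidy, sellers receive Ps = Pb + 75 for each unit, where Pb is the price buyers pay.
Supply in terms of Pb becomes Qs = -495 + 6(Pb + 75) = -45 + 6Pb. Setting this equal to demand: 1292.5 - 6.5Pb = -45 + 6Pb, so Pb = 107.
Sellers receive Ps = 107 + 75 = 182; Q' = 1292.5 − 6.5·107 = 597.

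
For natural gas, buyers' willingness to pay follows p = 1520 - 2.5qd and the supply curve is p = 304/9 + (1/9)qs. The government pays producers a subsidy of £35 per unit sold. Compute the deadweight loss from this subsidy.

Deadweight loss = 11025/47

Pre-subsidy: 1520 - 2.5q = 304/9 + (1/9)q gives q* = 26752/47 and p* = 4560/47.
With the subsidy, sellers receive ps = pb + 35 for each unit, where pb is the price buyers pay.
On the curves, pb = 1520 - 2.5q and ps = 304/9 + (1/9)q; the wedge ps − pb = 35 gives 304/9 + (1/9)q − (1520 - 2.5q) = 35, so q' = 27382/47.
Then pb = 1520 − 2.5·(27382/47) = 2985/47 and ps = 304/9 + (1/9)·(27382/47) = 4630/47.
The subsidy expands output by 27382/47 − 26752/47 = 630/47 past the efficient level; on those units the gap between marginal cost and willingness to pay runs from 0 up to 35.
DWL = ½ × 35 × 630/47 = 11025/47.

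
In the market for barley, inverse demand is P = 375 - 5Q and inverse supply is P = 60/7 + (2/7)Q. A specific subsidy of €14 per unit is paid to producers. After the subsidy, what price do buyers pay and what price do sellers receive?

Pre-subsidy: 375 - 5Q = 60/7 + (2/7)Q gives Q* = 2565/37 and P* = 1050/37.
With the subsidy, sellers receive Ps = Pb + 14 for each unit, where Pb is the price buyers pay.
On the curves, Pb = 375 - 5Q and Ps = 60/7 + (2/7)Q; the wedge Ps − Pb = 14 gives 60/7 + (2/7)Q − (375 - 5Q) = 14, so Q' = 2663/37.
Then Pb = 375 − 5·(2663/37) = 560/37 and Ps = 60/7 + (2/7)·(2663/37) = 1078/37.

Buyers pay 560/37; sellers receive 1078/37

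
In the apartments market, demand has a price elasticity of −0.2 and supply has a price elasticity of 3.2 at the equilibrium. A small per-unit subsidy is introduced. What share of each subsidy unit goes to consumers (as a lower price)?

Consumer share = 16/17

For a small subsidy around the equilibrium, the benefit split depends on the relative slopes, which at a point are proportional to the elasticities.
Buyer share = εs/(εs + |εd|) = 3.2/(3.2 + 0.2) = 16/17; seller share = |εd|/(εs + |εd|) = 1/17.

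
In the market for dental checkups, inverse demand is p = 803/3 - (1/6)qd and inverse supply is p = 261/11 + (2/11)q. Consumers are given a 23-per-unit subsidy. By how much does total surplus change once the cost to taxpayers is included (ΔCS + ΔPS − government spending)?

Pre-subsidy: 803/3 - (1/6)q = 261/11 + (2/11)q gives q* = 700 and p* = 151.
With the rebate, buyers effectively pay pb = ps − 23, where ps is the price sellers receive.
On the curves, pb = 803/3 - (1/6)q and ps = 261/11 + (2/11)q; the wedge ps − pb = 23 gives 261/11 + (2/11)q − (803/3 - (1/6)q) = 23, so q' = 766.
Then pb = 803/3 − (1/6)·766 = 140 and ps = 261/11 + (2/11)·766 = 163.
ΔCS = ½(700 + 766)(151 − 140) = 8063; ΔPS = ½(700 + 766)(163 − 151) = 8796.
Government spending = 23 × 766 = 17618.
Net change = 8063 + 8796 − 17618 = -759. The loss equals the DWL triangle ½·23·66.

Net change in total surplus = -759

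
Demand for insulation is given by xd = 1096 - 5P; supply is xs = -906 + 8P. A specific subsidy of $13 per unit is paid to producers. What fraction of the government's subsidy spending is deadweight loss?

DWL / government spending = 10/183

Pre-subsidy: 1096 - 5P = -906 + 8P gives P* = 154, x* = 326.
With the subsidy, sellers receive Ps = Pb + 13 for each unit, where Pb is the price buyers pay.
Supply in terms of Pb becomes xs = -906 + 8(Pb + 13) = -802 + 8Pb. Setting this equal to demand: 1096 - 5Pb = -802 + 8Pb, so Pb = 146.
Sellers receive Ps = 146 + 13 = 159; x' = 1096 − 5·146 = 366.
ΔCS = ½(326 + 366)(154 − 146) = 2768; ΔPS = ½(326 + 366)(159 − 154) = 1730.
Government spending = 13 × 366 = 4758.
DWL = ½ × 13 × (366 − 326) = 260; fraction = 260 / 4758 = 10/183.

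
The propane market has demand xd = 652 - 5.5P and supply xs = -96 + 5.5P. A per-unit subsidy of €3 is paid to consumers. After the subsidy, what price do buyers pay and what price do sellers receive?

Buyers pay €66.5; sellers receive €69.5

Pre-subsidy: 652 - 5.5P = -96 + 5.5P gives P* = 68, x* = 278.
With the rebate, buyers effectively pay Pb = Ps − 3, where Ps is the price sellers receive.
Demand in terms of Ps becomes xd = 652 − 5.5(Ps − 3) = 668.5 - 5.5Ps. Setting this equal to supply: 668.5 - 5.5Ps = -96 + 5.5Ps, so Ps = 69.5.
Buyers pay Pb = 69.5 − 3 = 66.5; x' = -96 + 5.5·69.5 = 286.25.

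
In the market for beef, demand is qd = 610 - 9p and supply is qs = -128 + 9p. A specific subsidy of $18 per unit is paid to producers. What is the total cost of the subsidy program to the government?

Pre-subsidy: 610 - 9p = -128 + 9p gives p* = 41, q* = 241.
With the subsidy, sellers receive ps = pb + 18 for each unit, where pb is the price buyers pay.
Supply in terms of pb becomes qs = -128 + 9(pb + 18) = 34 + 9pb. Setting this equal to demand: 610 - 9pb = 34 + 9pb, so pb = 32.
Sellers receive ps = 32 + 18 = 50; q' = 610 − 9·32 = 322.
Government outlay = subsidy × quantity = 18 × 322 = 5796.

Government cost = $5796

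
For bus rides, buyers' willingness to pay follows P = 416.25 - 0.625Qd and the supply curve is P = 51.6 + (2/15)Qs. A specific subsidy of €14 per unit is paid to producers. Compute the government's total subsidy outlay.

Pre-subsidy: 416.25 - 0.625Q = 51.6 + (2/15)Q gives Q* = 3366/7 and P* = 810/7.
With the subsidy, sellers receive Ps = Pb + 14 for each unit, where Pb is the price buyers pay.
On the curves, Pb = 416.25 - 0.625Q and Ps = 51.6 + (2/15)Q; the wedge Ps − Pb = 14 gives 51.6 + (2/15)Q − (416.25 - 0.625Q) = 14, so Q' = 45438/91.
Then Pb = 416.25 − 0.625·(45438/91) = 9480/91 and Ps = 51.6 + (2/15)·(45438/91) = 10754/91.
Government outlay = subsidy × quantity = 14 × 45438/91 = 90876/13.

Government cost = 90876/13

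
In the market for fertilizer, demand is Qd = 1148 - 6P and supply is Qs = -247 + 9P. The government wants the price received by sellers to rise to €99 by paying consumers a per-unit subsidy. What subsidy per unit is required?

At a seller price of 99, quantity supplied is -247 + 9·99 = 644.
Buyers absorb 644 only when they pay Pb with 1148 − 6·Pb = 644, i.e. Pb = 84.
s = Ps − Pb = 99 − 84 = 15.

Required subsidy s = €15 per unit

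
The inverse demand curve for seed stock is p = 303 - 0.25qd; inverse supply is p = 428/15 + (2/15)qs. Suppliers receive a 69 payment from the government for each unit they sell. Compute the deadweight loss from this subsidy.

Pre-subsidy: 303 - 0.25q = 428/15 + (2/15)q gives q* = 716 and p* = 124.
With the subsidy, sellers receive ps = pb + 69 for each unit, where pb is the price buyers pay.
On the curves, pb = 303 - 0.25q and ps = 428/15 + (2/15)q; the wedge ps − pb = 69 gives 428/15 + (2/15)q − (303 - 0.25q) = 69, so q' = 896.
Then pb = 303 − 0.25·896 = 79 and ps = 428/15 + (2/15)·896 = 148.
The subsidy expands output by 896 − 716 = 180 past the efficient level; on those units the gap between marginal cost and willingness to pay runs from 0 up to 69.
DWL = ½ × 69 × 180 = 6210.

Deadweight loss = 6210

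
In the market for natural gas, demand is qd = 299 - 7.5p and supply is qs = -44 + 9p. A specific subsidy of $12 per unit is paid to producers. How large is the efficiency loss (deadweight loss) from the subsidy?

Pre-subsidy: 299 - 7.5p = -44 + 9p gives p* = 686/33, q* = 1574/11.
With the subsidy, sellers receive ps = pb + 12 for each unit, where pb is the price buyers pay.
Supply in terms of pb becomes qs = -44 + 9(pb + 12) = 64 + 9pb. Setting this equal to demand: 299 - 7.5pb = 64 + 9pb, so pb = 470/33.
Sellers receive ps = 470/33 + 12 = 866/33; q' = 299 − 7.5·(470/33) = 2114/11.
The subsidy expands output by 2114/11 − 1574/11 = 540/11 past the efficient level; on those units the gap between marginal cost and willingness to pay runs from 0 up to 12.
DWL = ½ × 12 × 540/11 = 3240/11.

Deadweight loss = 3240/11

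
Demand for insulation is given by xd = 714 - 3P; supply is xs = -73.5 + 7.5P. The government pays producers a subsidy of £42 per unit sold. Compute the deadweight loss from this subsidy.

Deadweight loss = £1890

Pre-subsidy: 714 - 3P = -73.5 + 7.5P gives P* = 75, x* = 489.
With the subsidy, sellers receive Ps = Pb + 42 for each unit, where Pb is the price buyers pay.
Supply in terms of Pb becomes xs = -73.5 + 7.5(Pb + 42) = 241.5 + 7.5Pb. Setting this equal to demand: 714 - 3Pb = 241.5 + 7.5Pb, so Pb = 45.
Sellers receive Ps = 45 + 42 = 87; x' = 714 − 3·45 = 579.
The subsidy expands output by 579 − 489 = 90 past the efficient level; on those units the gap between marginal cost and willingness to pay runs from 0 up to 42.
DWL = ½ × 42 × 90 = 1890.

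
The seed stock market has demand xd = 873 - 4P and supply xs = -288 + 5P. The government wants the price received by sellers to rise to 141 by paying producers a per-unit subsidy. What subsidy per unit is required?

At a seller price of 141, quantity supplied is -288 + 5·141 = 417.
Buyers absorb 417 only when they pay Pb with 873 − 4·Pb = 417, i.e. Pb = 114.
s = Ps − Pb = 141 − 114 = 27.

Required subsidy s = 27 per unit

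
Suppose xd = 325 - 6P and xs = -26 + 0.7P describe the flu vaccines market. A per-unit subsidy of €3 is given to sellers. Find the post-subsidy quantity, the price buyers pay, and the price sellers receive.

x' = 841/67; buyers pay 3489/67; sellers receive 3690/67

Pre-subsidy: 325 - 6P = -26 + 0.7P gives P* = 3510/67, x* = 715/67.
With the subsidy, sellers receive Ps = Pb + 3 for each unit, where Pb is the price buyers pay.
Supply in terms of Pb becomes xs = -26 + 0.7(Pb + 3) = -23.9 + 0.7Pb. Setting this equal to demand: 325 - 6Pb = -23.9 + 0.7Pb, so Pb = 3489/67.
Sellers receive Ps = 3489/67 + 3 = 3690/67; x' = 325 − 6·(3489/67) = 841/67.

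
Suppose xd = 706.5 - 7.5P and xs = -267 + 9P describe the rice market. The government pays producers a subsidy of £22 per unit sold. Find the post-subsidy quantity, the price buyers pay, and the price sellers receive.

x' = 354; buyers pay £47; sellers receive £69

Pre-subsidy: 706.5 - 7.5P = -267 + 9P gives P* = 59, x* = 264.
With the subsidy, sellers receive Ps = Pb + 22 for each unit, where Pb is the price buyers pay.
Supply in terms of Pb becomes xs = -267 + 9(Pb + 22) = -69 + 9Pb. Setting this equal to demand: 706.5 - 7.5Pb = -69 + 9Pb, so Pb = 47.
Sellers receive Ps = 47 + 22 = 69; x' = 706.5 − 7.5·47 = 354.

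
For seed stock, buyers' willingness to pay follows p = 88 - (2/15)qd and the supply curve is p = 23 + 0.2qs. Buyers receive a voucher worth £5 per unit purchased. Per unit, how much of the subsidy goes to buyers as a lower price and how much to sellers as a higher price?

Buyers gain £2 per unit; sellers gain £3 per unit

Pre-subsidy: 88 - (2/15)q = 23 + 0.2q gives q* = 195 and p* = 62.
With the rebate, buyers effectively pay pb = ps − 5, where ps is the price sellers receive.
On the curves, pb = 88 - (2/15)q and ps = 23 + 0.2q; the wedge ps − pb = 5 gives 23 + 0.2q − (88 - (2/15)q) = 5, so q' = 210.
Then pb = 88 − (2/15)·210 = 60 and ps = 23 + 0.2·210 = 65.
Buyers' price falls by p* − pb = 62 − 60 = 2; sellers' price rises by ps − p* = 65 − 62 = 3.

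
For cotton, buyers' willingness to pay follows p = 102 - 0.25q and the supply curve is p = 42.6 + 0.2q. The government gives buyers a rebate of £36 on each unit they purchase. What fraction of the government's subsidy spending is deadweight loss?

DWL / government spending = 10/53

Pre-subsidy: 102 - 0.25q = 42.6 + 0.2q gives q* = 132 and p* = 69.
With the rebate, buyers effectively pay pb = ps − 36, where ps is the price sellers receive.
On the curves, pb = 102 - 0.25q and ps = 42.6 + 0.2q; the wedge ps − pb = 36 gives 42.6 + 0.2q − (102 - 0.25q) = 36, so q' = 212.
Then pb = 102 − 0.25·212 = 49 and ps = 42.6 + 0.2·212 = 85.
ΔCS = ½(132 + 212)(69 − 49) = 3440; ΔPS = ½(132 + 212)(85 − 69) = 2752.
Government spending = 36 × 212 = 7632.
DWL = ½ × 36 × (212 − 132) = 1440; fraction = 1440 / 7632 = 10/53.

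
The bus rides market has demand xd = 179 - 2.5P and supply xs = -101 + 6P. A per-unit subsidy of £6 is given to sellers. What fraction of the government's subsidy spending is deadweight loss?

Pre-subsidy: 179 - 2.5P = -101 + 6P gives P* = 560/17, x* = 1643/17.
With the subsidy, sellers receive Ps = Pb + 6 for each unit, where Pb is the price buyers pay.
Supply in terms of Pb becomes xs = -101 + 6(Pb + 6) = -65 + 6Pb. Setting this equal to demand: 179 - 2.5Pb = -65 + 6Pb, so Pb = 488/17.
Sellers receive Ps = 488/17 + 6 = 590/17; x' = 179 − 2.5·(488/17) = 1823/17.
ΔCS = ½(1643/17 + 1823/17)(560/17 − 488/17) = 124776/289; ΔPS = ½(1643/17 + 1823/17)(590/17 − 560/17) = 51990/289.
Government spending = 6 × 1823/17 = 10938/17.
DWL = ½ × 6 × (1823/17 − 1643/17) = 540/17; fraction = (540/17) / (10938/17) = 90/1823.

DWL / government spending = 90/1823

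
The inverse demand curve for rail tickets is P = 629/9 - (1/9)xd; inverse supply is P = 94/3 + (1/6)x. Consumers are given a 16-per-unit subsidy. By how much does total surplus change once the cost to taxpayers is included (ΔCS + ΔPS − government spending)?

Pre-subsidy: 629/9 - (1/9)x = 94/3 + (1/6)x gives x* = 138.8 and P* = 817/15.
With the rebate, buyers effectively pay Pb = Ps − 16, where Ps is the price sellers receive.
On the curves, Pb = 629/9 - (1/9)x and Ps = 94/3 + (1/6)x; the wedge Ps − Pb = 16 gives 94/3 + (1/6)x − (629/9 - (1/9)x) = 16, so x' = 196.4.
Then Pb = 629/9 − (1/9)·196.4 = 721/15 and Ps = 94/3 + (1/6)·196.4 = 961/15.
ΔCS = ½(138.8 + 196.4)(817/15 − 721/15) = 1072.64; ΔPS = ½(138.8 + 196.4)(961/15 − 817/15) = 1608.96.
Government spending = 16 × 196.4 = 3142.4.
Net change = 1072.64 + 1608.96 − 3142.4 = -460.8. The loss equals the DWL triangle ½·16·57.6.

Net change in total surplus = -460.8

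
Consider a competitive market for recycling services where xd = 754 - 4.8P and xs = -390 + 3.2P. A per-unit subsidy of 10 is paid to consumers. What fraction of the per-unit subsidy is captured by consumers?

Consumer share = 0.4

Pre-subsidy: 754 - 4.8P = -390 + 3.2P gives P* = 143, x* = 67.6.
With the rebate, buyers effectively pay Pb = Ps − 10, where Ps is the price sellers receive.
Demand in terms of Ps becomes xd = 754 − 4.8(Ps − 10) = 802 - 4.8Ps. Setting this equal to supply: 802 - 4.8Ps = -390 + 3.2Ps, so Ps = 149.
Buyers pay Pb = 149 − 10 = 139; x' = -390 + 3.2·149 = 86.8.
Buyers' price falls by P* − Pb = 143 − 139 = 4; sellers' price rises by Ps − P* = 149 − 143 = 6.
So consumers capture 4/10 = 0.4 of each unit of subsidy.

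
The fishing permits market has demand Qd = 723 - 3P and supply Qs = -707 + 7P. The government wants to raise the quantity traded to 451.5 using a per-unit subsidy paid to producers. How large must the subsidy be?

Required subsidy s = 75 per unit

At Q = 451.5, invert demand for the buyer price: Pb = (723 − 451.5)/3 = 90.5; invert supply for the seller price: Ps = (451.5 − (-707))/7 = 165.5.
The subsidy must fill the gap: s = Ps − Pb = 165.5 − 90.5 = 75.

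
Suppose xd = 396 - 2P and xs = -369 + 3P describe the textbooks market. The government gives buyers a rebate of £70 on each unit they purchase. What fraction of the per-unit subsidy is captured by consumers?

Pre-subsidy: 396 - 2P = -369 + 3P gives P* = 153, x* = 90.
With the rebate, buyers effectively pay Pb = Ps − 70, where Ps is the price sellers receive.
Demand in terms of Ps becomes xd = 396 − 2(Ps − 70) = 536 - 2Ps. Setting this equal to supply: 536 - 2Ps = -369 + 3Ps, so Ps = 181.
Buyers pay Pb = 181 − 70 = 111; x' = -369 + 3·181 = 174.
Buyers' price falls by P* − Pb = 153 − 111 = 42; sellers' price rises by Ps − P* = 181 − 153 = 28.
So consumers capture 42/70 = 0.6 of each unit of subsidy.

Consumer share = 0.6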